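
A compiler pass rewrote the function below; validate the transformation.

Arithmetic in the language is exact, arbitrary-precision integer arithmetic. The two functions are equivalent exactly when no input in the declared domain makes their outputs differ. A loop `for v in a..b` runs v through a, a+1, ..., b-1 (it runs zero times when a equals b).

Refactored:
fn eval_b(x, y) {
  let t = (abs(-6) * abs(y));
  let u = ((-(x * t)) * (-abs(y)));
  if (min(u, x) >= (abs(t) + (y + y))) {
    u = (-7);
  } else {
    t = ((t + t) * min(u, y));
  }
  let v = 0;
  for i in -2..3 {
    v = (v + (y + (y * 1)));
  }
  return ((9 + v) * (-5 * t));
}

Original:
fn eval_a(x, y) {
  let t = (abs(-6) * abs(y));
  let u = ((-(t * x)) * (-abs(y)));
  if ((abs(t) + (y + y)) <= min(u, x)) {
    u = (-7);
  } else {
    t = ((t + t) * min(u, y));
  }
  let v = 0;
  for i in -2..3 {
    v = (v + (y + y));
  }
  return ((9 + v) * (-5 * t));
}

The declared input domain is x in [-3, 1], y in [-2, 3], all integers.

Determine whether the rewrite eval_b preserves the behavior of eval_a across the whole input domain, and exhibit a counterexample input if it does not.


The two are interchangeable: constant usage differs; and comparison usage differs; and arithmetic usage differs, and every declared input agrees.
One worked example (x=-1, y=0) — eval_a: t=0, then u=0, then ((abs(t) + (y + y)) <= min(u, x)) is false, then t=0, then v=0, then (i=-2), then v=0, then (i=-1), then v=0, then (i=0), then v=0, then (i=1), then v=0, then (i=2), then v=0, then returns 0; eval_b: t=0, then u=0, then (min(u, x) >= (abs(t) + (y + y))) is false, then t=0, then v=0, then (i=-2), then v=0, then (i=-1), then v=0, then (i=0), then v=0, then (i=1), then v=0, then (i=2), then v=0, then returns 0; agreement on 0.
Every one of the 30 inputs gives matching results.
verdict: equivalent


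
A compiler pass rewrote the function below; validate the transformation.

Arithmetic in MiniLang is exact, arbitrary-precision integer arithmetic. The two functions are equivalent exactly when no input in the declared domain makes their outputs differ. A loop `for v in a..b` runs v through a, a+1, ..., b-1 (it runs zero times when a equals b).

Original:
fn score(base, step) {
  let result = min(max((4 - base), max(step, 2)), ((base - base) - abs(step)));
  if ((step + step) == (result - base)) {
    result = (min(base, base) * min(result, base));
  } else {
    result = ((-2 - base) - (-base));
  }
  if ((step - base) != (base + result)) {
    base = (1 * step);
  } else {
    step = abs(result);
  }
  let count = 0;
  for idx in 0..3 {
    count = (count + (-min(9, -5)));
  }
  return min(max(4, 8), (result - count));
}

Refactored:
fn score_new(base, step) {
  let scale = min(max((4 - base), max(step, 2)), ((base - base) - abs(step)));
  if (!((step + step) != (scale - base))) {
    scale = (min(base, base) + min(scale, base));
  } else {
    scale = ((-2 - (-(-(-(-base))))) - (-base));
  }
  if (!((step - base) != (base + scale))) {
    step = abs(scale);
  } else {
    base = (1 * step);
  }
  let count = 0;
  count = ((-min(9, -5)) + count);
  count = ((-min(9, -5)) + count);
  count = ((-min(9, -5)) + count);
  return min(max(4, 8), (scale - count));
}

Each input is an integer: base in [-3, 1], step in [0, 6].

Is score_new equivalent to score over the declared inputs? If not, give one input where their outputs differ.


Not equivalent: base=-3, step=1 separates them (-6 vs -21).
score: result becomes -1; next ((step + step) == (result - base)) evaluates to true; next result becomes 9; next ((step - base) != (base + result)) evaluates to true; next base becomes 1; next count becomes 0; next at idx=0:; next count becomes 5; next at idx=1:; next count becomes 10; next at idx=2:; next count becomes 15; next final value -6
score_new: scale becomes -1; next (!((step + step) != (scale - base))) evaluates to true; next scale becomes -6; next (!((step - base) != (base + scale))) evaluates to false; next base becomes 1; next count becomes 0; next count becomes 5; next count becomes 10; next count becomes 15; next final value -21
verdict: not equivalent; witness: base=-3, step=1


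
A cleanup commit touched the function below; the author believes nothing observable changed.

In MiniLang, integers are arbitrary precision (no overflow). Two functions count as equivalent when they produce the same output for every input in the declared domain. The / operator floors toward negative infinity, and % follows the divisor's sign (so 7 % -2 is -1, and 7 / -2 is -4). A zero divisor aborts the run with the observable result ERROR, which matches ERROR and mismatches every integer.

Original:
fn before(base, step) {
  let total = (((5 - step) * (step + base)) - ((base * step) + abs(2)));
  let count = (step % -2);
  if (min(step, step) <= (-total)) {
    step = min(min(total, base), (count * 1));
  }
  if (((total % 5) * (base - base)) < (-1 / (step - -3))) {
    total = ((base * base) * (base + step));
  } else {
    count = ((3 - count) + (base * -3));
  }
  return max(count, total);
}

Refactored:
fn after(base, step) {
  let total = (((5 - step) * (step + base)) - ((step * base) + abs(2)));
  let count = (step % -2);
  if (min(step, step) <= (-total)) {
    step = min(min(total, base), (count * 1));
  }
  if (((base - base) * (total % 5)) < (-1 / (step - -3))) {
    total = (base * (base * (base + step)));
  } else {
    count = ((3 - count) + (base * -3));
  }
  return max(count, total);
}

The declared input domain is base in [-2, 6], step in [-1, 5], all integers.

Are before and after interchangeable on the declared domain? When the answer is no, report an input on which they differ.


Equivalent — the differences include same computation, different form, yet no declared input distinguishes the two.
Tracing base=0, step=5: before: total := -2 | count := -1 | (min(step, step) <= (-total)): false | (((total % 5) * (base - base)) < (-1 / (step - -3))): false | count := 4 | result 4 | after: total := -2 | count := -1 | (min(step, step) <= (-total)): false | (((base - base) * (total % 5)) < (-1 / (step - -3))): false | count := 4 | result 4 — matching result 4.
An exhaustive pass over the 63 declared inputs shows identical outputs.
verdict: equivalent


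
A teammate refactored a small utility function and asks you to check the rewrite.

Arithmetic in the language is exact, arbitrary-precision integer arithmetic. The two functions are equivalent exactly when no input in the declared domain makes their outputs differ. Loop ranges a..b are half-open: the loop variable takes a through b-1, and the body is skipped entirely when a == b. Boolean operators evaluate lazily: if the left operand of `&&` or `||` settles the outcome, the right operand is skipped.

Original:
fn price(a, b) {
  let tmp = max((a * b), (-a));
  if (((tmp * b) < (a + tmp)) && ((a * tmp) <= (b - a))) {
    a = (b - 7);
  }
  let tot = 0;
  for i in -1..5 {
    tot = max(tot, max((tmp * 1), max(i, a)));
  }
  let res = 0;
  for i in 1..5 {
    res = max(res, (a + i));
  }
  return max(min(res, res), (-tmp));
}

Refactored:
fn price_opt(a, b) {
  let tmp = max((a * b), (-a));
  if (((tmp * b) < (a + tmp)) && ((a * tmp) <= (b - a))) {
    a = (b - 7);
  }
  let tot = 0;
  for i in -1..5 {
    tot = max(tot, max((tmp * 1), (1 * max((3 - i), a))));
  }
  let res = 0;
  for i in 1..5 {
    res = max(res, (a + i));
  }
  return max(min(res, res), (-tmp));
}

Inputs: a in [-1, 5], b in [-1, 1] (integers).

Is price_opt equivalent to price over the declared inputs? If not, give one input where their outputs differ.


Changes here: constant usage differs, arithmetic usage differs; the full 21-point sweep finds no disagreement.
verdict: equivalent


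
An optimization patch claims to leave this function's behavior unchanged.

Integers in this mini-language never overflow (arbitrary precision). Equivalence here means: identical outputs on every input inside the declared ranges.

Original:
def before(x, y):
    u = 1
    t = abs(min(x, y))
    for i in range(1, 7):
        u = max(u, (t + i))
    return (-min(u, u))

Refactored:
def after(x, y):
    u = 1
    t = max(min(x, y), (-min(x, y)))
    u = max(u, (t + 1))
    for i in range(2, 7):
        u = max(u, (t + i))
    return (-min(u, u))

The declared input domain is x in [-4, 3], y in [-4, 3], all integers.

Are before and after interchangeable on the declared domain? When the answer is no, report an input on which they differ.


Differences: constant usage differs; also arithmetic usage differs; also min/max/abs usage differs; also loop structure differs; also statement counts differ — yet all 64 inputs agree.
verdict: equivalent


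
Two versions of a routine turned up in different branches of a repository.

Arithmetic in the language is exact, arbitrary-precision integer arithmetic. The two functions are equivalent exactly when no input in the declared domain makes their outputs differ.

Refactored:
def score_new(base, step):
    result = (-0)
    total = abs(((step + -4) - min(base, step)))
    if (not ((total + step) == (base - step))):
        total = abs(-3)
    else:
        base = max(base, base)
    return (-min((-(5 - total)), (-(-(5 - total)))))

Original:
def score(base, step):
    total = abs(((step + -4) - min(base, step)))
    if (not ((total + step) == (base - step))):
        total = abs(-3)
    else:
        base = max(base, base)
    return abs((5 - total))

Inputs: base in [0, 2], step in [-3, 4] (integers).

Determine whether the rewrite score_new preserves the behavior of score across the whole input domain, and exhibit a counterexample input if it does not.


Equivalent — the differences include min/max/abs usage differs; statement counts differ; local variable names differ; constant usage differs; arithmetic usage differs, yet no declared input distinguishes the two.
One worked example (base=0, step=3) — score: total := 1 | (not ((total + step) == (base - step))): true | total := 3 | result 2; score_new: result := 0 | total := 1 | (not ((total + step) == (base - step))): true | total := 3 | result 2; agreement on 2.
Across all 24 domain points the two functions coincide.
verdict: equivalent


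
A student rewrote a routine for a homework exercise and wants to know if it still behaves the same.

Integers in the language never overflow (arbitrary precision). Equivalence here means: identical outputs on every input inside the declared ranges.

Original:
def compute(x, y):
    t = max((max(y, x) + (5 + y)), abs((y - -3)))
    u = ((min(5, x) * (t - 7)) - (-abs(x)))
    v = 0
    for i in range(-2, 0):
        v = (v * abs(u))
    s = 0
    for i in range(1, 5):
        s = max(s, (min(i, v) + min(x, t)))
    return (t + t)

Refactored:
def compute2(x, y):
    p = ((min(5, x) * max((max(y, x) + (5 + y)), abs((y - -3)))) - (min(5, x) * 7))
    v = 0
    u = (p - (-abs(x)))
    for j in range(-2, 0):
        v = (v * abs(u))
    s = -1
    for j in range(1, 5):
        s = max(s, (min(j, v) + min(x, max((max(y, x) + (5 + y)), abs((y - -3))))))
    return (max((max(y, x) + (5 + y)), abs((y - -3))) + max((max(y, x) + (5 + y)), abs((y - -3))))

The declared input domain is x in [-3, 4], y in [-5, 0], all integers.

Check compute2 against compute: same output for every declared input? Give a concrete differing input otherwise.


Equivalent. The suspicious edit (`0` became `-1`) never changes the result for any input inside the declared domain.
Sweeping the whole domain (48 inputs) finds no disagreement.
Tracing x=4, y=-4: compute: t = 5; u = -4; v = 0; [i=-2]; v = 0; [i=-1]; v = 0; s = 0; [i=1]; s = 4; [i=2]; s = 4; [i=3]; s = 4; [i=4]; s = 4; return 10 | compute2: p = -8; v = 0; u = -4; [j=-2]; v = 0; [j=-1]; v = 0; s = -1; [j=1]; s = 4; [j=2]; s = 4; [j=3]; s = 4; [j=4]; s = 4; return 10 — matching result 10.
verdict: equivalent


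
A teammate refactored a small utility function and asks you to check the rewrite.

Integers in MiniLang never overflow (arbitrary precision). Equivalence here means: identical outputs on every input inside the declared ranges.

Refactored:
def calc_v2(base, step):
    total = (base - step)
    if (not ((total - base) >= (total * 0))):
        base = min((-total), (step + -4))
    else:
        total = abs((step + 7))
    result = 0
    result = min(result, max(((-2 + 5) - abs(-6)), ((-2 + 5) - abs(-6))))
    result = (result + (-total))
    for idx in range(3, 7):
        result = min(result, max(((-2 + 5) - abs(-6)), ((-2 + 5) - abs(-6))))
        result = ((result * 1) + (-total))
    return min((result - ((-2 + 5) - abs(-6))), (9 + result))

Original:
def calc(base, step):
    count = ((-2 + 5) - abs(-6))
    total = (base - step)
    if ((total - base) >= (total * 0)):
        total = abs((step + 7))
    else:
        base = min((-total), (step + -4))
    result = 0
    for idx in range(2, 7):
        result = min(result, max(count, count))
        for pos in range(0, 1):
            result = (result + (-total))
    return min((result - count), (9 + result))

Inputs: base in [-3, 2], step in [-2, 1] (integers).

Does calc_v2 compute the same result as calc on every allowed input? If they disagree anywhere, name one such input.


Equivalent — the differences include min/max/abs usage differs; also constant usage differs; also arithmetic usage differs; also loop structure differs; also local variable names differ; also boolean connective usage differs, yet no declared input distinguishes the two.
Spot check at base=1, step=0 — calc: count = -3; total = 1; ((total - base) >= (total * 0)) -> true; total = 7; result = 0; [idx=2]; result = -3; [pos=0]; result = -10; [idx=3]; result = -10; [pos=0]; result = -17; [idx=4]; result = -17; [pos=0]; result = -24; [idx=5]; result = -24; [pos=0]; result = -31; [idx=6]; result = -31; [pos=0]; result = -38; return -35. calc_v2: total = 1; (not ((total - base) >= (total * 0))) -> false; total = 7; result = 0; result = -3; result = -10; [idx=3]; result = -10; result = -17; [idx=4]; result = -17; result = -24; [idx=5]; result = -24; result = -31; [idx=6]; result = -31; result = -38; return -35. Both give -35.
An exhaustive pass over the 24 declared inputs shows identical outputs.
verdict: equivalent


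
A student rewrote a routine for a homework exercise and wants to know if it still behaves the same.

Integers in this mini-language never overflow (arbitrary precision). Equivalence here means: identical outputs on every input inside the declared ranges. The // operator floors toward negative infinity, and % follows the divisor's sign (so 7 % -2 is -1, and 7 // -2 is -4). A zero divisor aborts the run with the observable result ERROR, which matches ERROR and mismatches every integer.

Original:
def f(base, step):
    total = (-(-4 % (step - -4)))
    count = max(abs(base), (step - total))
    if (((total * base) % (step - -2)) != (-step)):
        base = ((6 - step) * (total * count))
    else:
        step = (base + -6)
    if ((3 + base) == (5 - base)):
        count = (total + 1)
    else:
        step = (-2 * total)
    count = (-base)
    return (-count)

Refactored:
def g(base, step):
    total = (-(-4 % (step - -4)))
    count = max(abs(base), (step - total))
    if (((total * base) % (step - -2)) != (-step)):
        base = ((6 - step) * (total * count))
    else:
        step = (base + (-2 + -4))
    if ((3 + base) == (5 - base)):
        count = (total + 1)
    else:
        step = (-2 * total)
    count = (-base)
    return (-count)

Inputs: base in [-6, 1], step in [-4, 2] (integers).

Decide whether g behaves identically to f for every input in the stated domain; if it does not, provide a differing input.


Equivalent — the differences include constant usage differs, and arithmetic usage differs, yet no declared input distinguishes the two.
One worked example (base=-3, step=1) — f: total=-1, then count=3, then (((total * base) % (step - -2)) != (-step)) is true, then base=-15, then ((3 + base) == (5 - base)) is false, then step=2, then count=15, then returns -15; g: total=-1, then count=3, then (((total * base) % (step - -2)) != (-step)) is true, then base=-15, then ((3 + base) == (5 - base)) is false, then step=2, then count=15, then returns -15; agreement on -15.
An exhaustive pass over the 56 declared inputs shows identical outputs.
verdict: equivalent


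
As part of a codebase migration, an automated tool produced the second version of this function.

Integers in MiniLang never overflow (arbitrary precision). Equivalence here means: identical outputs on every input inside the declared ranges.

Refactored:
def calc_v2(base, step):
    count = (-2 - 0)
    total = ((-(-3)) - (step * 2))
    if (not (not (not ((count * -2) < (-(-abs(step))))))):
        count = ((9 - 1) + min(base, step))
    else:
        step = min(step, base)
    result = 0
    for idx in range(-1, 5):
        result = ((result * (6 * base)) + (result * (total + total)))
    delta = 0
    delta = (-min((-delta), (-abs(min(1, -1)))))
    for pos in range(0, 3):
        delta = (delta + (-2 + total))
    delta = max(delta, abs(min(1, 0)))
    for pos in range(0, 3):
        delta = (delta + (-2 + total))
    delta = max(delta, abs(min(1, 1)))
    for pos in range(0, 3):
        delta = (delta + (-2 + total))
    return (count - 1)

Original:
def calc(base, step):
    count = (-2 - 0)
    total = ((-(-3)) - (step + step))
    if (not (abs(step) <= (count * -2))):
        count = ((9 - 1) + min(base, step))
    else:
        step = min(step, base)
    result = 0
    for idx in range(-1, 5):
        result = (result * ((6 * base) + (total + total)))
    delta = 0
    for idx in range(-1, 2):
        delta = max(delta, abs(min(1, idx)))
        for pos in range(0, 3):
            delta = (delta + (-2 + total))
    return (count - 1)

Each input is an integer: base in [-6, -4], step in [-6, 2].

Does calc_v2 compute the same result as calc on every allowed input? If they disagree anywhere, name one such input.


base=-6, step=-6 yields 1 from calc but -3 from calc_v2.
verdict: not equivalent; witness: base=-6, step=-6


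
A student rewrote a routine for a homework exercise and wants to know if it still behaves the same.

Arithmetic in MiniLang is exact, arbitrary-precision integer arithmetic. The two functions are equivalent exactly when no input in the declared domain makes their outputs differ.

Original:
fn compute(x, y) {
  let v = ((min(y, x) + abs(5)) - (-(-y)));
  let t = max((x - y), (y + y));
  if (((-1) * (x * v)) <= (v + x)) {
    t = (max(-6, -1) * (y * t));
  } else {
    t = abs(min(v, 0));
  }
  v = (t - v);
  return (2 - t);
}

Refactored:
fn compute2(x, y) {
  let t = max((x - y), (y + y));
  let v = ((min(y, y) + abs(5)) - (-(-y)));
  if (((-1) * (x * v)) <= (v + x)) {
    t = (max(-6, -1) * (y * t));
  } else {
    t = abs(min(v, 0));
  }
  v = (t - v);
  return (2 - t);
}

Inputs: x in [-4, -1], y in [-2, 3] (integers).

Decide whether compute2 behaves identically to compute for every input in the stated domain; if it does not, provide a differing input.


Not equivalent: x=-4, y=2 separates them (1 vs 2).
compute: v = -1; t = 4; (((-1) * (x * v)) <= (v + x)) -> false; t = 1; v = 2; return 1
compute2: t = 4; v = 5; (((-1) * (x * v)) <= (v + x)) -> false; t = 0; v = -5; return 2
verdict: not equivalent; witness: x=-4, y=2


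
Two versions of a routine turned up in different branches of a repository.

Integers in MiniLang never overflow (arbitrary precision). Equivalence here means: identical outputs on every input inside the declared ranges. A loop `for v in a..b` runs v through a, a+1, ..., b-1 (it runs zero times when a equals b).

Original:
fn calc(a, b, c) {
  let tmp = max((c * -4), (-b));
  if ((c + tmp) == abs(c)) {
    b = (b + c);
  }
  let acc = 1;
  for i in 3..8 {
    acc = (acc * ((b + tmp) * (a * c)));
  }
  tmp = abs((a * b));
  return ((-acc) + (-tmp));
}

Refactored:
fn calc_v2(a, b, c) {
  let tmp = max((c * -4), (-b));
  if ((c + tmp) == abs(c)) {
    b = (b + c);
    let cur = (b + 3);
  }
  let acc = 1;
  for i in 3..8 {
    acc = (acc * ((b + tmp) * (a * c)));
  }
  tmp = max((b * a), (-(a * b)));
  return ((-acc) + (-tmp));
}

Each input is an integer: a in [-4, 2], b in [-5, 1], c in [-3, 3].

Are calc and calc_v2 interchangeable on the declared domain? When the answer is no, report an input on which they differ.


Although statement counts differ; and local variable names differ; and arithmetic usage differs; and min/max/abs usage differs; and constant usage differs, 343/343 inputs agree.
verdict: equivalent


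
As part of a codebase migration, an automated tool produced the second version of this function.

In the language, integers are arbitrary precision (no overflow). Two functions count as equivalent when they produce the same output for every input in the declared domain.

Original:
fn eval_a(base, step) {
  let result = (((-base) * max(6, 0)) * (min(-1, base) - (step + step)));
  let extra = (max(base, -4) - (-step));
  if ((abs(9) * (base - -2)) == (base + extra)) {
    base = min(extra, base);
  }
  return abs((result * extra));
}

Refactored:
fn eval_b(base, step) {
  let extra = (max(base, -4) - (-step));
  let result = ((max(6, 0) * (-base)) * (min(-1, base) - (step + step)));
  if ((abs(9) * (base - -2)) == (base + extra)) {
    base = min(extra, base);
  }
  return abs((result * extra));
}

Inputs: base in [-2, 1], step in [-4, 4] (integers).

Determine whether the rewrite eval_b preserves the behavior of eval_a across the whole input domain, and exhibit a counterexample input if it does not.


Comparing the listings, the differences include: same computation, different form.
Spot check at base=-1, step=-3 — eval_a: result=30, then extra=-4, then ((abs(9) * (base - -2)) == (base + extra)) is false, then returns 120. eval_b: extra=-4, then result=30, then ((abs(9) * (base - -2)) == (base + extra)) is false, then returns 120. Both give 120.
Across all 36 domain points the two functions coincide.
verdict: equivalent


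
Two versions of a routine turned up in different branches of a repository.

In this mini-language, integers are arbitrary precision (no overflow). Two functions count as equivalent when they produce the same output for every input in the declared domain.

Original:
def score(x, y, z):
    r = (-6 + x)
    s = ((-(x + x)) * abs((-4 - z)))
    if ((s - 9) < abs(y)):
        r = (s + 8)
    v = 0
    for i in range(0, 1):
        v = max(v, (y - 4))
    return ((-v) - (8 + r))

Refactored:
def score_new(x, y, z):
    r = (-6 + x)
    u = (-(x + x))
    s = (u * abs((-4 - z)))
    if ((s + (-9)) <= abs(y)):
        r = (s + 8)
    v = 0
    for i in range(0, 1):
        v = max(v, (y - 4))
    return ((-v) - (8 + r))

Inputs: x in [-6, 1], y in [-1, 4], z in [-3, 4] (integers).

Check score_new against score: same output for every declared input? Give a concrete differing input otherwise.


x=-6, y=3, z=-3 yields 4 from score but -28 from score_new.
verdict: not equivalent; witness: x=-6, y=3, z=-3


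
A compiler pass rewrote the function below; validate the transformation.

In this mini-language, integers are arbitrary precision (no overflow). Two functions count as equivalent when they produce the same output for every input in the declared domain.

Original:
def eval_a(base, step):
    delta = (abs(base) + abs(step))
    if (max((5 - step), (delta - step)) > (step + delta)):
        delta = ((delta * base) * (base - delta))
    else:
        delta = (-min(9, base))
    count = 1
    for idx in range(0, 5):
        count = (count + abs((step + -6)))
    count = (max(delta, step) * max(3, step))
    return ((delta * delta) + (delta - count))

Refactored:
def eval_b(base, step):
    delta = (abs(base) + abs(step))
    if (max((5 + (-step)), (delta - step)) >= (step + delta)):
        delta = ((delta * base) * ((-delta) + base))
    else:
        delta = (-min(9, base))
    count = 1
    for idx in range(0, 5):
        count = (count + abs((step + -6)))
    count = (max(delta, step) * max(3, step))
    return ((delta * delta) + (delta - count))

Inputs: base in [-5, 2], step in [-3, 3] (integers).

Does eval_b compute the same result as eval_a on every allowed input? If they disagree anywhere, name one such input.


The rewrite breaks on base=-5, step=0, where the results are 15 and 62000.
eval_a: delta := 5 | (max((5 - step), (delta - step)) > (step + delta)): false | delta := 5 | count := 1 | iter idx=0: | count := 7 | iter idx=1: | count := 13 | iter idx=2: | count := 19 | iter idx=3: | count := 25 | iter idx=4: | count := 31 | count := 15 | result 15
eval_b: delta := 5 | (max((5 + (-step)), (delta - step)) >= (step + delta)): true | delta := 250 | count := 1 | iter idx=0: | count := 7 | iter idx=1: | count := 13 | iter idx=2: | count := 19 | iter idx=3: | count := 25 | iter idx=4: | count := 31 | count := 750 | result 62000
verdict: not equivalent; witness: base=-5, step=0


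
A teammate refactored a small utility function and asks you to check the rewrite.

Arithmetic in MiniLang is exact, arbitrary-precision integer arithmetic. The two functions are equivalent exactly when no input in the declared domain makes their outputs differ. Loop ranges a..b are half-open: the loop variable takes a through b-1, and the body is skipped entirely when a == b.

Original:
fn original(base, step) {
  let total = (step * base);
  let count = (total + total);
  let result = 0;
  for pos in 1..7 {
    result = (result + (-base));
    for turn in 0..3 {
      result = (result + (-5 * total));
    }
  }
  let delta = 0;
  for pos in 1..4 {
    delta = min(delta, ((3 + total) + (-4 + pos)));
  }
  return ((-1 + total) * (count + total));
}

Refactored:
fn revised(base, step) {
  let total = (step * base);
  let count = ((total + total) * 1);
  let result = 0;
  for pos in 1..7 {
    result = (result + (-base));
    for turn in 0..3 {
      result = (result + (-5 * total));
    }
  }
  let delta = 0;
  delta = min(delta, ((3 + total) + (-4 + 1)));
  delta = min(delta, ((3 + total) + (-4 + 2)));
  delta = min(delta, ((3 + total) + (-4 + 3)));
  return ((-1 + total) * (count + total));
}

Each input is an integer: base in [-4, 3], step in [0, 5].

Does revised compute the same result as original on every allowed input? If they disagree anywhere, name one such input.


The two are interchangeable: constant usage differs, and statement counts differ, and min/max/abs usage differs, and arithmetic usage differs, and loop structure differs, and every declared input agrees.
One worked example (base=2, step=2) — original: total=4, then count=8, then result=0, then (pos=1), then result=-2, then (turn=0), then result=-22, then (turn=1), then result=-42, then (turn=2), then result=-62, then (pos=2), then result=-64, then (turn=0), then result=-84, then (turn=1), then result=-104, then (turn=2), then result=-124, then (pos=3), then result=-126, then (turn=0), then result=-146, then (turn=1), then result=-166, then (turn=2), then result=-186, then (pos=4), then result=-188, then (turn=0), then result=-208, then (turn=1), then result=-228, then (turn=2), then result=-248, then (pos=5), then result=-250, then (turn=0), then result=-270, then (turn=1), then result=-290, then (turn=2), then result=-310, then (pos=6), then result=-312, then (turn=0), then result=-332, then (turn=1), then result=-352, then (turn=2), then result=-372, then delta=0, then (pos=1), then delta=0, then (pos=2), then delta=0, then (pos=3), then delta=0, then returns 36; revised: total=4, then count=8, then result=0, then (pos=1), then result=-2, then (turn=0), then result=-22, then (turn=1), then result=-42, then (turn=2), then result=-62, then (pos=2), then result=-64, then (turn=0), then result=-84, then (turn=1), then result=-104, then (turn=2), then result=-124, then (pos=3), then result=-126, then (turn=0), then result=-146, then (turn=1), then result=-166, then (turn=2), then result=-186, then (pos=4), then result=-188, then (turn=0), then result=-208, then (turn=1), then result=-228, then (turn=2), then result=-248, then (pos=5), then result=-250, then (turn=0), then result=-270, then (turn=1), then result=-290, then (turn=2), then result=-310, then (pos=6), then result=-312, then (turn=0), then result=-332, then (turn=1), then result=-352, then (turn=2), then result=-372, then delta=0, then delta=0, then delta=0, then delta=0, then returns 36; agreement on 36.
Sweeping the whole domain (48 inputs) finds no disagreement.
verdict: equivalent


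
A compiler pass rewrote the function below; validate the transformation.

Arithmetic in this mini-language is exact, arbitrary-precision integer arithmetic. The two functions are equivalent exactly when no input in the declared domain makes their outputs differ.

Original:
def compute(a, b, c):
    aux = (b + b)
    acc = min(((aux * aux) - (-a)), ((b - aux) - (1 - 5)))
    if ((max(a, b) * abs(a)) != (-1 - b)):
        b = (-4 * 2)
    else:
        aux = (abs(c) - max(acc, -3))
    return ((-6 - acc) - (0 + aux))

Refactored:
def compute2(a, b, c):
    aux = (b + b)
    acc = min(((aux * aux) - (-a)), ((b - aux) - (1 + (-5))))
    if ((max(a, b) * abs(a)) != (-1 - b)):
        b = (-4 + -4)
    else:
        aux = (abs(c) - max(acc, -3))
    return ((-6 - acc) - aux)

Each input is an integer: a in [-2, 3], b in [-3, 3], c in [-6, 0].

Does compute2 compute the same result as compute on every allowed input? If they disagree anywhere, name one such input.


The two are interchangeable: constant usage differs, plus arithmetic usage differs, and every declared input agrees.
As a probe, take a=2, b=2, c=-5: compute runs aux := 4 | acc := 2 | ((max(a, b) * abs(a)) != (-1 - b)): true | b := -8 | result -12; compute2 runs aux := 4 | acc := 2 | ((max(a, b) * abs(a)) != (-1 - b)): true | b := -8 | result -12; both end at -12.
Checked all 294 inputs in the declared domain: the outputs agree on every one.
verdict: equivalent


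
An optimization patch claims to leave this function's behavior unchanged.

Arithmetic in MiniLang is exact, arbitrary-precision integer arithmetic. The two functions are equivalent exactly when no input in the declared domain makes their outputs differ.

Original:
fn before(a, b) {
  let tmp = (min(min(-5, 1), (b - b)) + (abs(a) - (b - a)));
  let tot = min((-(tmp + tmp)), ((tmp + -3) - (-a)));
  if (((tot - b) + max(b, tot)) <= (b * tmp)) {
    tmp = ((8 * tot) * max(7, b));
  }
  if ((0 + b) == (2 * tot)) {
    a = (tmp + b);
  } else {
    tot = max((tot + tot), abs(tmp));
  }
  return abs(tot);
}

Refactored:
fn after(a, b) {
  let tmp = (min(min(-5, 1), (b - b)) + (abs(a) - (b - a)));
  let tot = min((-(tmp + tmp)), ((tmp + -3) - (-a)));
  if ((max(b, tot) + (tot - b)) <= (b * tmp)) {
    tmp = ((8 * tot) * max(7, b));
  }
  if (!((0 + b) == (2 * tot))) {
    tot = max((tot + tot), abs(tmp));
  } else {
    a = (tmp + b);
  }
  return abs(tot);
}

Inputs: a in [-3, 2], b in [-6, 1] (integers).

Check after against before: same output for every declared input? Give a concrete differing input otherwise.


This is a faithful refactor — boolean connective usage differs, but the computed results match everywhere.
Tracing a=-1, b=-2: before: tmp=-3, then tot=-7, then (((tot - b) + max(b, tot)) <= (b * tmp)) is true, then tmp=-392, then ((0 + b) == (2 * tot)) is false, then tot=392, then returns 392 | after: tmp=-3, then tot=-7, then ((max(b, tot) + (tot - b)) <= (b * tmp)) is true, then tmp=-392, then (!((0 + b) == (2 * tot))) is true, then tot=392, then returns 392 — matching result 392.
Across all 48 domain points the two functions coincide.
verdict: equivalent


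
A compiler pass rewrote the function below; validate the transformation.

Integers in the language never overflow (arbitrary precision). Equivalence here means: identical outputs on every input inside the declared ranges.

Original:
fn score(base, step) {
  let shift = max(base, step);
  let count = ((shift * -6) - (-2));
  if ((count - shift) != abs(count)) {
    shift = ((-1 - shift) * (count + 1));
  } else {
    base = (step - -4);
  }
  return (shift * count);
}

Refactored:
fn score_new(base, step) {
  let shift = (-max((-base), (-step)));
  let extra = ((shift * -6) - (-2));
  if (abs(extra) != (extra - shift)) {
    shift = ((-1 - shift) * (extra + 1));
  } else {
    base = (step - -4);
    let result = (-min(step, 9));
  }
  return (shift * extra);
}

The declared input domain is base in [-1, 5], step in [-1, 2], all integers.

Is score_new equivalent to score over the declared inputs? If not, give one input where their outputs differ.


On input base=-1, step=1, score returns -24 while score_new returns 0.
verdict: not equivalent; witness: base=-1, step=1


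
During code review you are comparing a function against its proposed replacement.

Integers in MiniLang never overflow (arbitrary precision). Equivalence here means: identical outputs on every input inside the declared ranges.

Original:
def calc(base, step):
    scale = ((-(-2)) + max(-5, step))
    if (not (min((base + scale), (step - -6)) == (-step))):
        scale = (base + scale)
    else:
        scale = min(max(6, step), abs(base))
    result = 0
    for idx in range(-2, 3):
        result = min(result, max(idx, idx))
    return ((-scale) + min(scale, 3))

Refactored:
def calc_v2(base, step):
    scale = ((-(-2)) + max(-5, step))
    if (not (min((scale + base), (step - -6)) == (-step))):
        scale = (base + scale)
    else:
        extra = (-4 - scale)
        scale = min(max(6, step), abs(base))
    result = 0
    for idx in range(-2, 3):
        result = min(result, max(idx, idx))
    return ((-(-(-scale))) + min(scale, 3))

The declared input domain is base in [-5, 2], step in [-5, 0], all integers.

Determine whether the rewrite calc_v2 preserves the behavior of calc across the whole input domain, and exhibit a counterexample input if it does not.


Reading the diff, among the changes: local variable names differ, arithmetic usage differs, constant usage differs, statement counts differ.
Spot check at base=1, step=-4 — calc: scale becomes -2; next (not (min((base + scale), (step - -6)) == (-step))) evaluates to true; next scale becomes -1; next result becomes 0; next at idx=-2:; next result becomes -2; next at idx=-1:; next result becomes -2; next at idx=0:; next result becomes -2; next at idx=1:; next result becomes -2; next at idx=2:; next result becomes -2; next final value 0. calc_v2: scale becomes -2; next (not (min((scale + base), (step - -6)) == (-step))) evaluates to true; next scale becomes -1; next result becomes 0; next at idx=-2:; next result becomes -2; next at idx=-1:; next result becomes -2; next at idx=0:; next result becomes -2; next at idx=1:; next result becomes -2; next at idx=2:; next result becomes -2; next final value 0. Both give 0.
An exhaustive pass over the 48 declared inputs shows identical outputs.
verdict: equivalent


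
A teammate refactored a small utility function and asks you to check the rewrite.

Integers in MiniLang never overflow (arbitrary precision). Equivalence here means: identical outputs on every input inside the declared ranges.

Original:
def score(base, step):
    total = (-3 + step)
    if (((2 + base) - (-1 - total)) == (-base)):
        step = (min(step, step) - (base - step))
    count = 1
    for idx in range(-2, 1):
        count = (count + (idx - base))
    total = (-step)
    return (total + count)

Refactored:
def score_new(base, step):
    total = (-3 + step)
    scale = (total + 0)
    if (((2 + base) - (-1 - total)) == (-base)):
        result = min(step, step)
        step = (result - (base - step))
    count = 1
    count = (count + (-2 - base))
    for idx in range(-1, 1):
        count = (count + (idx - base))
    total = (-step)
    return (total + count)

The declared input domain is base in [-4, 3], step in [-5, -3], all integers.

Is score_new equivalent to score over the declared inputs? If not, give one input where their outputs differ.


This is a faithful refactor — arithmetic usage differs; and local variable names differ; and constant usage differs; and loop structure differs; and statement counts differ, but the computed results match everywhere.
One worked example (base=2, step=-4) — score: total=-7, then (((2 + base) - (-1 - total)) == (-base)) is true, then step=-10, then count=1, then (idx=-2), then count=-3, then (idx=-1), then count=-6, then (idx=0), then count=-8, then total=10, then returns 2; score_new: total=-7, then scale=-7, then (((2 + base) - (-1 - total)) == (-base)) is true, then result=-4, then step=-10, then count=1, then count=-3, then (idx=-1), then count=-6, then (idx=0), then count=-8, then total=10, then returns 2; agreement on 2.
Every one of the 24 inputs gives matching results.
verdict: equivalent


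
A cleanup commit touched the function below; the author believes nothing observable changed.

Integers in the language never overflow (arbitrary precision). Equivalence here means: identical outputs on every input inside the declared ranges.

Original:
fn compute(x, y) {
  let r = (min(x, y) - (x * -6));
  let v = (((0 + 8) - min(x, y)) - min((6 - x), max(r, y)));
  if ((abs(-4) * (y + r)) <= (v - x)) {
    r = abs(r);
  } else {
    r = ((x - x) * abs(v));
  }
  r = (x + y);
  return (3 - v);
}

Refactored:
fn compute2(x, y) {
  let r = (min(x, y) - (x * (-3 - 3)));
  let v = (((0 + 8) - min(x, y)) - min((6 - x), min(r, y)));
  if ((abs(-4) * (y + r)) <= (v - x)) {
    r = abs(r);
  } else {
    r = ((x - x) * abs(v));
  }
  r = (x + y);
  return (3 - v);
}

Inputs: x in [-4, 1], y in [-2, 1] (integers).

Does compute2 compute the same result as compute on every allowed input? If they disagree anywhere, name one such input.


The rewrite breaks on x=-4, y=-2, where the results are -11 and -37.
compute: r becomes -28; next v becomes 14; next ((abs(-4) * (y + r)) <= (v - x)) evaluates to true; next r becomes 28; next r becomes -6; next final value -11
compute2: r becomes -28; next v becomes 40; next ((abs(-4) * (y + r)) <= (v - x)) evaluates to true; next r becomes 28; next r becomes -6; next final value -37
verdict: not equivalent; witness: x=-4, y=-2


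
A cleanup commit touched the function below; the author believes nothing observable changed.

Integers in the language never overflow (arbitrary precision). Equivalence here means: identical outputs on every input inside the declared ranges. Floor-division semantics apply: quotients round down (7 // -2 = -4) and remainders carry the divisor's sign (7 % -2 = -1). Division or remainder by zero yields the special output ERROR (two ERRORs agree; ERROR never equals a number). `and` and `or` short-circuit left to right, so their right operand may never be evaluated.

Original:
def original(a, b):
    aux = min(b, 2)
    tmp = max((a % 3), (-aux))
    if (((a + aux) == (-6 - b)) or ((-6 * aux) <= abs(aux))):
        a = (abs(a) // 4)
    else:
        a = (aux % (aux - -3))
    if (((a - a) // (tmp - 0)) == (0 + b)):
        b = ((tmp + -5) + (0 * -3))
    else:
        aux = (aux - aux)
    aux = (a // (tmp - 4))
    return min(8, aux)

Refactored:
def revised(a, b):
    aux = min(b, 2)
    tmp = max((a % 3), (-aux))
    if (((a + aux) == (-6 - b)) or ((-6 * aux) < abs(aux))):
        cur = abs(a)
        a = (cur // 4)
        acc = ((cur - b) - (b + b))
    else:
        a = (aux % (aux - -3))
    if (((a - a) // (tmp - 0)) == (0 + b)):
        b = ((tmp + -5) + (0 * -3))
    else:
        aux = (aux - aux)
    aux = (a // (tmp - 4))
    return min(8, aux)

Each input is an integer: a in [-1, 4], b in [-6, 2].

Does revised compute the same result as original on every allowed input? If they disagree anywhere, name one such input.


These are not equivalent — on a=4, b=0 the outputs split (-1 vs 0).
original: aux becomes 0; next tmp becomes 1; next (((a + aux) == (-6 - b)) or ((-6 * aux) <= abs(aux))) evaluates to true; next a becomes 1; next (((a - a) // (tmp - 0)) == (0 + b)) evaluates to true; next b becomes -4; next aux becomes -1; next final value -1
revised: aux becomes 0; next tmp becomes 1; next (((a + aux) == (-6 - b)) or ((-6 * aux) < abs(aux))) evaluates to false; next a becomes 0; next (((a - a) // (tmp - 0)) == (0 + b)) evaluates to true; next b becomes -4; next aux becomes 0; next final value 0
verdict: not equivalent; witness: a=4, b=0


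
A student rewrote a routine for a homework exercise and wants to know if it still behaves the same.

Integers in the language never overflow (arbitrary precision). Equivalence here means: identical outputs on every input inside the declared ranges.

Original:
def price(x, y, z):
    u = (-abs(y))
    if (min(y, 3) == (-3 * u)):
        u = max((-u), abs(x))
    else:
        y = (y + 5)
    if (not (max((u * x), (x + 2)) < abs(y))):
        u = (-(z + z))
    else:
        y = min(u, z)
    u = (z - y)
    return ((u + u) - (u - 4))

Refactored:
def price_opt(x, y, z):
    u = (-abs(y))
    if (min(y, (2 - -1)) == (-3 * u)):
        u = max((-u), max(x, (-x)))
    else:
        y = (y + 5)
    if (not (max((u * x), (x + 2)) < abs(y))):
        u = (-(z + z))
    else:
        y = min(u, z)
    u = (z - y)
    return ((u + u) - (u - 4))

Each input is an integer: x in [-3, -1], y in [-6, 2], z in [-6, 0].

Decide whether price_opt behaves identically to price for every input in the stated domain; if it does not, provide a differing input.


The two are interchangeable: arithmetic usage differs; and min/max/abs usage differs; and constant usage differs, and every declared input agrees.
One worked example (x=-3, y=1, z=-2) — price: u = -1; (min(y, 3) == (-3 * u)) -> false; y = 6; (not (max((u * x), (x + 2)) < abs(y))) -> false; y = -2; u = 0; return 4; price_opt: u = -1; (min(y, (2 - -1)) == (-3 * u)) -> false; y = 6; (not (max((u * x), (x + 2)) < abs(y))) -> false; y = -2; u = 0; return 4; agreement on 4.
Sweeping the whole domain (189 inputs) finds no disagreement.
verdict: equivalent
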